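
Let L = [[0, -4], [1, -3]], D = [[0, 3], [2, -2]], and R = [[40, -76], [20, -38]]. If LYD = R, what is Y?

Isolating Y: multiply by L⁻¹ from the left and D⁻¹ from the right, so Y = L⁻¹RD⁻¹.
det L = 4, so L⁻¹ = [[-3/4, 1], [-1/4, 0]].
det D = -6; the adjugate gives D⁻¹ = [[1/3, 1/2], [1/3, 0]].
L⁻¹R = [[-10, 19], [-10, 19]].
Y = (L⁻¹R)D⁻¹ = [[3, -5], [3, -5]].

Y = [[3, -5], [3, -5]]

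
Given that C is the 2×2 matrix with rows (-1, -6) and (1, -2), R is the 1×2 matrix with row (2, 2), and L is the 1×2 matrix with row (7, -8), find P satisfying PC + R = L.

PC = L − R = [[5, -10]].
C is on the right of P, so right-multiply by C⁻¹: P = (L − R)C⁻¹.
C has determinant 8; C⁻¹ = [[-1/4, 3/4], [-1/8, -1/8]].
P = (L − R)C⁻¹ = [[0, 5]].

P = [[0, 5]]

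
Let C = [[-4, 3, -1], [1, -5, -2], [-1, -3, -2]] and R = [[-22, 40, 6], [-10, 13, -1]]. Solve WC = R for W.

W = [[6, -2, -4], [5, 4, -6]]

Right-multiplying both sides by C⁻¹ gives W = RC⁻¹.
det C = 4; the adjugate gives C⁻¹ = [[1, 9/4, -11/4], [1, 7/4, -9/4], [-2, -15/4, 17/4]].
W = RC⁻¹ = [[-22, 40, 6], [-10, 13, -1]] · [[1, 9/4, -11/4], [1, 7/4, -9/4], [-2, -15/4, 17/4]] = [[6, -2, -4], [5, 4, -6]].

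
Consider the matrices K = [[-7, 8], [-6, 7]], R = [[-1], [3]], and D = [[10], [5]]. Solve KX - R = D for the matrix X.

KX = D + R = [[9], [8]].
Since K multiplies X on the left, X = K⁻¹(D + R).
det K = -1, so K⁻¹ = [[-7, 8], [-6, 7]].
X = K⁻¹(D + R) = [[1], [2]].

X = [[1], [2]]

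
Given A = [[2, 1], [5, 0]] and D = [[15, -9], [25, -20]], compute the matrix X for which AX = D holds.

Since A multiplies X on the left, X = A⁻¹D.
A has determinant -5; A⁻¹ = [[0, 1/5], [1, -2/5]].
X = A⁻¹D = [[0, 1/5], [1, -2/5]] · [[15, -9], [25, -20]] = [[5, -4], [5, -1]].

X = [[5, -4], [5, -1]]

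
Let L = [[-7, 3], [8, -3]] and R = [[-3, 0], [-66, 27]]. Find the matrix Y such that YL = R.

Right-multiplying both sides by L⁻¹ gives Y = RL⁻¹.
L has determinant -3; L⁻¹ = [[1, 1], [8/3, 7/3]].
Y = RL⁻¹ = [[-3, 0], [-66, 27]] · [[1, 1], [8/3, 7/3]] = [[-3, -3], [6, -3]].

Y = [[-3, -3], [6, -3]]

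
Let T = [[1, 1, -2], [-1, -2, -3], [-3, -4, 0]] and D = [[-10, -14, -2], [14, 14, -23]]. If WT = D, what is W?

W = [[-2, 2, 2], [4, 5, -5]]

T is on the right of W, so right-multiply by T⁻¹: W = DT⁻¹.
det T = 1; the adjugate gives T⁻¹ = [[-12, 8, -7], [9, -6, 5], [-2, 1, -1]].
W = DT⁻¹ = [[-10, -14, -2], [14, 14, -23]] · [[-12, 8, -7], [9, -6, 5], [-2, 1, -1]] = [[-2, 2, 2], [4, 5, -5]].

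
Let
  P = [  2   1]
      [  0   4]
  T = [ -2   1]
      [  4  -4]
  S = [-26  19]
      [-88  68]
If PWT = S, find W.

W = [[1, 0], [5, -3]]

Isolating W: multiply by P⁻¹ from the left and T⁻¹ from the right, so W = P⁻¹ST⁻¹.
P has determinant 8; P⁻¹ = [[1/2, -1/8], [0, 1/4]].
det T = 4, so T⁻¹ = [[-1, -1/4], [-1, -1/2]].
P⁻¹S = [[-2, 1], [-22, 17]].
W = (P⁻¹S)T⁻¹ = [[1, 0], [5, -3]].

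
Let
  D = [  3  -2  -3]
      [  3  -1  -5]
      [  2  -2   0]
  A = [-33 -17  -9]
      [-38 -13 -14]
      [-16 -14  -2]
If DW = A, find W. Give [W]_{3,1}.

Left-multiplying both sides by D⁻¹ gives W = D⁻¹A.
D has determinant 2; D⁻¹ = [[-5, 3, 7/2], [-5, 3, 3], [-2, 1, 3/2]].
W = D⁻¹A = [[-5, 3, 7/2], [-5, 3, 3], [-2, 1, 3/2]] · [[-33, -17, -9], [-38, -13, -14], [-16, -14, -2]] = [[-5, -3, -4], [3, 4, -3], [4, 0, 1]].

4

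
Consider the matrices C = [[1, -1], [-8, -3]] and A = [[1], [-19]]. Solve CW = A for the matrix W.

W = [[2], [1]]

Left-multiplying both sides by C⁻¹ gives W = C⁻¹A.
det C = -11, so C⁻¹ = [[3/11, -1/11], [-8/11, -1/11]].
W = C⁻¹A = [[3/11, -1/11], [-8/11, -1/11]] · [[1], [-19]] = [[2], [1]].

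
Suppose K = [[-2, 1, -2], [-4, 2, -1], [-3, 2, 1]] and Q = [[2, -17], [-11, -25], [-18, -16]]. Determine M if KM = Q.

K is on the left of M, so left-multiply by K⁻¹: M = K⁻¹Q.
det K = 3; the adjugate gives K⁻¹ = [[4/3, -5/3, 1], [7/3, -8/3, 2], [-2/3, 1/3, 0]].
M = K⁻¹Q = [[4/3, -5/3, 1], [7/3, -8/3, 2], [-2/3, 1/3, 0]] · [[2, -17], [-11, -25], [-18, -16]] = [[3, 3], [-2, -5], [-5, 3]].

M = [[3, 3], [-2, -5], [-5, 3]]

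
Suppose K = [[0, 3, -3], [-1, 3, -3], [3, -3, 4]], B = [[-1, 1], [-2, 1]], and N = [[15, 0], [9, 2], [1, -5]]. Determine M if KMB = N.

M = [[2, -4], [5, -4], [0, 1]]

Isolating M: multiply by K⁻¹ from the left and B⁻¹ from the right, so M = K⁻¹NB⁻¹.
det K = 3; the adjugate gives K⁻¹ = [[1, -1, 0], [-5/3, 3, 1], [-2, 3, 1]].
B has determinant 1; B⁻¹ = [[1, -1], [2, -1]].
K⁻¹N = [[6, -2], [3, 1], [-2, 1]].
M = (K⁻¹N)B⁻¹ = [[2, -4], [5, -4], [0, 1]].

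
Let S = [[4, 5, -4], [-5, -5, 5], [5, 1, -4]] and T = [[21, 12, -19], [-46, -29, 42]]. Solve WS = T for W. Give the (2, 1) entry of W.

S is on the right of W, so right-multiply by S⁻¹: W = TS⁻¹.
det S = 5, so S⁻¹ = [[3, 16/5, 1], [1, 4/5, 0], [4, 21/5, 1]].
W = TS⁻¹ = [[21, 12, -19], [-46, -29, 42]] · [[3, 16/5, 1], [1, 4/5, 0], [4, 21/5, 1]] = [[-1, -3, 2], [1, 6, -4]].

1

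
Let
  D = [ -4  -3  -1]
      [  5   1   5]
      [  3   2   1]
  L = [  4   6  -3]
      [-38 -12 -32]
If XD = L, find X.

Since D sits to the right of X, X = LD⁻¹.
D has determinant -1; D⁻¹ = [[9, -1, 14], [-10, 1, -15], [-7, 1, -11]].
X = LD⁻¹ = [[4, 6, -3], [-38, -12, -32]] · [[9, -1, 14], [-10, 1, -15], [-7, 1, -11]] = [[-3, -1, -1], [2, -6, 0]].

X = [[-3, -1, -1], [2, -6, 0]]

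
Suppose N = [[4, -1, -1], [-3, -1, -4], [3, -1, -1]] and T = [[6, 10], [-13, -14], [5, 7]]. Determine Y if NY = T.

Y = [[1, 3], [-6, 1], [4, 1]]

Left-multiplying both sides by N⁻¹ gives Y = N⁻¹T.
det N = -3; the adjugate gives N⁻¹ = [[1, 0, -1], [5, 1/3, -19/3], [-2, -1/3, 7/3]].
Y = N⁻¹T = [[1, 0, -1], [5, 1/3, -19/3], [-2, -1/3, 7/3]] · [[6, 10], [-13, -14], [5, 7]] = [[1, 3], [-6, 1], [4, 1]].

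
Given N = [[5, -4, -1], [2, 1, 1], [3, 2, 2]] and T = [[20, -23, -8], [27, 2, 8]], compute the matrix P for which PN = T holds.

P = [[5, -1, -1], [2, 4, 3]]

Right-multiplying both sides by N⁻¹ gives P = TN⁻¹.
det N = 3; the adjugate gives N⁻¹ = [[0, 2, -1], [-1/3, 13/3, -7/3], [1/3, -22/3, 13/3]].
P = TN⁻¹ = [[20, -23, -8], [27, 2, 8]] · [[0, 2, -1], [-1/3, 13/3, -7/3], [1/3, -22/3, 13/3]] = [[5, -1, -1], [2, 4, 3]].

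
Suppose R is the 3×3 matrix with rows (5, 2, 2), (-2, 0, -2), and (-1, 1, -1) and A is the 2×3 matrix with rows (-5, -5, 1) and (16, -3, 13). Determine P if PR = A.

P = [[-2, -2, -1], [1, -3, -5]]

R is on the right of P, so right-multiply by R⁻¹: P = AR⁻¹.
R has determinant 6; R⁻¹ = [[1/3, 2/3, -2/3], [0, -1/2, 1], [-1/3, -7/6, 2/3]].
P = AR⁻¹ = [[-5, -5, 1], [16, -3, 13]] · [[1/3, 2/3, -2/3], [0, -1/2, 1], [-1/3, -7/6, 2/3]] = [[-2, -2, -1], [1, -3, -5]].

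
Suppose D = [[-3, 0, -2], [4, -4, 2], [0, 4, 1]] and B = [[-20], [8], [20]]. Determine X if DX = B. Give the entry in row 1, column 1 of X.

4

Left-multiplying both sides by D⁻¹ gives X = D⁻¹B.
det D = 4, so D⁻¹ = [[-3, -2, -2], [-1, -3/4, -1/2], [4, 3, 3]].
X = D⁻¹B = [[-3, -2, -2], [-1, -3/4, -1/2], [4, 3, 3]] · [[-20], [8], [20]] = [[4], [4], [4]].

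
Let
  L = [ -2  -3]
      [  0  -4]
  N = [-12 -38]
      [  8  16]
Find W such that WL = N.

Since L sits to the right of W, W = NL⁻¹.
L has determinant 8; L⁻¹ = [[-1/2, 3/8], [0, -1/4]].
W = NL⁻¹ = [[-12, -38], [8, 16]] · [[-1/2, 3/8], [0, -1/4]] = [[6, 5], [-4, -1]].

W = [[6, 5], [-4, -1]]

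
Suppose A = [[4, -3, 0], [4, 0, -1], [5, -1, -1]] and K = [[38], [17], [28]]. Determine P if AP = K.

P = [[5], [-6], [3]]

Since A multiplies P on the left, P = A⁻¹K.
det A = -1; the adjugate gives A⁻¹ = [[1, 3, -3], [1, 4, -4], [4, 11, -12]].
P = A⁻¹K = [[1, 3, -3], [1, 4, -4], [4, 11, -12]] · [[38], [17], [28]] = [[5], [-6], [3]].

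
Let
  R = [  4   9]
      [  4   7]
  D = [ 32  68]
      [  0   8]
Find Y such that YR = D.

Right-multiplying both sides by R⁻¹ gives Y = DR⁻¹.
det R = -8; the adjugate gives R⁻¹ = [[-7/8, 9/8], [1/2, -1/2]].
Y = DR⁻¹ = [[32, 68], [0, 8]] · [[-7/8, 9/8], [1/2, -1/2]] = [[6, 2], [4, -4]].

Y = [[6, 2], [4, -4]]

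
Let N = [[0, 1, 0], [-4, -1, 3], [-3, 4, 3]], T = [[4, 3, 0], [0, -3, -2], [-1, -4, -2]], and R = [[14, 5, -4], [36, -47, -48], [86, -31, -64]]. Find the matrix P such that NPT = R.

P = [[-5, -2, 0], [3, 4, -2], [-2, 4, 2]]

Left-multiply by N⁻¹ and right-multiply by T⁻¹: P = N⁻¹RT⁻¹.
det N = 3; the adjugate gives N⁻¹ = [[-5, -1, 1], [1, 0, 0], [-19/3, -1, 4/3]].
det T = -2, so T⁻¹ = [[1, -3, 3], [-1, 4, -4], [3/2, -13/2, 6]].
N⁻¹R = [[-20, -9, 4], [14, 5, -4], [-10, -26, -12]].
P = (N⁻¹R)T⁻¹ = [[-5, -2, 0], [3, 4, -2], [-2, 4, 2]].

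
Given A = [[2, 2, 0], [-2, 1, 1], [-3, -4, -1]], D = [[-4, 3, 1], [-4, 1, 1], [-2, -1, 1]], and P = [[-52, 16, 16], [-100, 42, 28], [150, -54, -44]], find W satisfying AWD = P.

W = [[-2, -1, -1], [5, 3, 4], [4, 4, 0]]

Left-multiply by A⁻¹ and right-multiply by D⁻¹: W = A⁻¹PD⁻¹.
det A = -4; the adjugate gives A⁻¹ = [[-3/4, -1/2, -1/2], [5/4, 1/2, 1/2], [-11/4, -1/2, -3/2]].
D has determinant 4; D⁻¹ = [[1/2, -1, 1/2], [1/2, -1/2, 0], [3/2, -5/2, 2]].
A⁻¹P = [[14, -6, -4], [-40, 14, 12], [-32, 16, 8]].
W = (A⁻¹P)D⁻¹ = [[-2, -1, -1], [5, 3, 4], [4, 4, 0]].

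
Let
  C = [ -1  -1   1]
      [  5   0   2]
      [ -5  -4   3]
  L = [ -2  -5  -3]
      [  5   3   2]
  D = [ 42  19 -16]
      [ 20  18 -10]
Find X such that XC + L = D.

X = [[-4, 3, -5], [5, -1, -5]]

XC = D − L = [[44, 24, -13], [15, 15, -12]].
C is on the right of X, so right-multiply by C⁻¹: X = (D − L)C⁻¹.
det C = -3, so C⁻¹ = [[-8/3, 1/3, 2/3], [25/3, -2/3, -7/3], [20/3, -1/3, -5/3]].
X = (D − L)C⁻¹ = [[-4, 3, -5], [5, -1, -5]].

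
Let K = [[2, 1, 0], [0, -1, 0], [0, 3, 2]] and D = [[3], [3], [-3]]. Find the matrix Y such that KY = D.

Y = [[3], [-3], [3]]

Left-multiplying both sides by K⁻¹ gives Y = K⁻¹D.
K has determinant -4; K⁻¹ = [[1/2, 1/2, 0], [0, -1, 0], [0, 3/2, 1/2]].
Y = K⁻¹D = [[1/2, 1/2, 0], [0, -1, 0], [0, 3/2, 1/2]] · [[3], [3], [-3]] = [[3], [-3], [3]].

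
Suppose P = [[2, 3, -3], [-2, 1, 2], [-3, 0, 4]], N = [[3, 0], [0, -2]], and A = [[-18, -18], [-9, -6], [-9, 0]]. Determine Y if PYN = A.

Isolating Y: multiply by P⁻¹ from the left and N⁻¹ from the right, so Y = P⁻¹AN⁻¹.
det P = 5; the adjugate gives P⁻¹ = [[4/5, -12/5, 9/5], [2/5, -1/5, 2/5], [3/5, -9/5, 8/5]].
det N = -6, so N⁻¹ = [[1/3, 0], [0, -1/2]].
P⁻¹A = [[-9, 0], [-9, -6], [-9, 0]].
Y = (P⁻¹A)N⁻¹ = [[-3, 0], [-3, 3], [-3, 0]].

Y = [[-3, 0], [-3, 3], [-3, 0]]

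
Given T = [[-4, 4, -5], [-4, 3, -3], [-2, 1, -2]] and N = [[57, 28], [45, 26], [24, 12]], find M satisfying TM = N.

M = [[-6, -5], [2, 2], [-5, 0]]

T is on the left of M, so left-multiply by T⁻¹: M = T⁻¹N.
T has determinant -6; T⁻¹ = [[1/2, -1/2, -1/2], [1/3, 1/3, -4/3], [-1/3, 2/3, -2/3]].
M = T⁻¹N = [[1/2, -1/2, -1/2], [1/3, 1/3, -4/3], [-1/3, 2/3, -2/3]] · [[57, 28], [45, 26], [24, 12]] = [[-6, -5], [2, 2], [-5, 0]].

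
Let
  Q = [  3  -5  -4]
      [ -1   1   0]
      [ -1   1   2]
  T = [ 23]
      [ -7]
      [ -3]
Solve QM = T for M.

Left-multiplying both sides by Q⁻¹ gives M = Q⁻¹T.
Q has determinant -4; Q⁻¹ = [[-1/2, -3/2, -1], [-1/2, -1/2, -1], [0, -1/2, 1/2]].
M = Q⁻¹T = [[-1/2, -3/2, -1], [-1/2, -1/2, -1], [0, -1/2, 1/2]] · [[23], [-7], [-3]] = [[2], [-5], [2]].

M = [[2], [-5], [2]]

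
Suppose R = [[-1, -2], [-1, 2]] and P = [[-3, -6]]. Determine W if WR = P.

W = [[3, 0]]

R is on the right of W, so right-multiply by R⁻¹: W = PR⁻¹.
det R = -4; the adjugate gives R⁻¹ = [[-1/2, -1/2], [-1/4, 1/4]].
W = PR⁻¹ = [[-3, -6]] · [[-1/2, -1/2], [-1/4, 1/4]] = [[3, 0]].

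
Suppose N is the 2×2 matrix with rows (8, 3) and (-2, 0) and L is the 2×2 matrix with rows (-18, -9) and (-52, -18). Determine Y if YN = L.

N is on the right of Y, so right-multiply by N⁻¹: Y = LN⁻¹.
det N = 6, so N⁻¹ = [[0, -1/2], [1/3, 4/3]].
Y = LN⁻¹ = [[-18, -9], [-52, -18]] · [[0, -1/2], [1/3, 4/3]] = [[-3, -3], [-6, 2]].

Y = [[-3, -3], [-6, 2]]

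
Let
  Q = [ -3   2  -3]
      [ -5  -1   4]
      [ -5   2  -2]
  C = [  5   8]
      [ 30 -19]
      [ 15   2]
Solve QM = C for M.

Q is on the left of M, so left-multiply by Q⁻¹: M = Q⁻¹C.
det Q = 3; the adjugate gives Q⁻¹ = [[-2, -2/3, 5/3], [-10, -3, 9], [-5, -4/3, 13/3]].
M = Q⁻¹C = [[-2, -2/3, 5/3], [-10, -3, 9], [-5, -4/3, 13/3]] · [[5, 8], [30, -19], [15, 2]] = [[-5, 0], [-5, -5], [0, -6]].

M = [[-5, 0], [-5, -5], [0, -6]]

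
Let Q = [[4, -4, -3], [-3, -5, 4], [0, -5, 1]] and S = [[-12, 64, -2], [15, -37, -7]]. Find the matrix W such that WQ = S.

Q is on the right of W, so right-multiply by Q⁻¹: W = SQ⁻¹.
det Q = 3, so Q⁻¹ = [[5, 19/3, -31/3], [1, 4/3, -7/3], [5, 20/3, -32/3]].
W = SQ⁻¹ = [[-12, 64, -2], [15, -37, -7]] · [[5, 19/3, -31/3], [1, 4/3, -7/3], [5, 20/3, -32/3]] = [[-6, -4, -4], [3, -1, 6]].

W = [[-6, -4, -4], [3, -1, 6]]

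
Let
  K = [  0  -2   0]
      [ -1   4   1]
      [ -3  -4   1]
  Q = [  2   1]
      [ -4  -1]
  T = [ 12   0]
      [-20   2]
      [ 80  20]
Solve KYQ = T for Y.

Y = [[-5, 4], [3, 3], [-3, 4]]

Y = K⁻¹TQ⁻¹ (apply K⁻¹ on the left and Q⁻¹ on the right).
det K = 4, so K⁻¹ = [[2, 1/2, -1/2], [-1/2, 0, 0], [4, 3/2, -1/2]].
det Q = 2; the adjugate gives Q⁻¹ = [[-1/2, -1/2], [2, 1]].
K⁻¹T = [[-26, -9], [-6, 0], [-22, -7]].
Y = (K⁻¹T)Q⁻¹ = [[-5, 4], [3, 3], [-3, 4]].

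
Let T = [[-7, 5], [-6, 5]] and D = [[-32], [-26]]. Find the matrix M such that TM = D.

M = [[6], [2]]

Left-multiplying both sides by T⁻¹ gives M = T⁻¹D.
det T = -5; the adjugate gives T⁻¹ = [[-1, 1], [-6/5, 7/5]].
M = T⁻¹D = [[-1, 1], [-6/5, 7/5]] · [[-32], [-26]] = [[6], [2]].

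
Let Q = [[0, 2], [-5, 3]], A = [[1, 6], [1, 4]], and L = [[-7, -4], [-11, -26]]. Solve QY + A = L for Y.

QY = L − A = [[-8, -10], [-12, -30]].
Since Q multiplies Y on the left, Y = Q⁻¹(L − A).
det Q = 10, so Q⁻¹ = [[3/10, -1/5], [1/2, 0]].
Y = Q⁻¹(L − A) = [[0, 3], [-4, -5]].

Y = [[0, 3], [-4, -5]]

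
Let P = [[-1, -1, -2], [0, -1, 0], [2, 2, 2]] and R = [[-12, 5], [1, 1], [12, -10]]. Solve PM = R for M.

P is on the left of M, so left-multiply by P⁻¹: M = P⁻¹R.
det P = -2, so P⁻¹ = [[1, 1, 1], [0, -1, 0], [-1, 0, -1/2]].
M = P⁻¹R = [[1, 1, 1], [0, -1, 0], [-1, 0, -1/2]] · [[-12, 5], [1, 1], [12, -10]] = [[1, -4], [-1, -1], [6, 0]].

M = [[1, -4], [-1, -1], [6, 0]]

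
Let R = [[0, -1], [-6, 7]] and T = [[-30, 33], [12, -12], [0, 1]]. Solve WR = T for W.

R is on the right of W, so right-multiply by R⁻¹: W = TR⁻¹.
det R = -6; the adjugate gives R⁻¹ = [[-7/6, -1/6], [-1, 0]].
W = TR⁻¹ = [[-30, 33], [12, -12], [0, 1]] · [[-7/6, -1/6], [-1, 0]] = [[2, 5], [-2, -2], [-1, 0]].

W = [[2, 5], [-2, -2], [-1, 0]]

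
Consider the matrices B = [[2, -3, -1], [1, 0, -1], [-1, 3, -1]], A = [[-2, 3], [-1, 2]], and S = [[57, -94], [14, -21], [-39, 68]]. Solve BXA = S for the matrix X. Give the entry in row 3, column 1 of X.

3

Isolating X: multiply by B⁻¹ from the left and A⁻¹ from the right, so X = B⁻¹SA⁻¹.
det B = -3, so B⁻¹ = [[-1, 2, -1], [-2/3, 1, -1/3], [-1, 1, -1]].
det A = -1, so A⁻¹ = [[-2, 3], [-1, 2]].
B⁻¹S = [[10, -16], [-11, 19], [-4, 5]].
X = (B⁻¹S)A⁻¹ = [[-4, -2], [3, 5], [3, -2]].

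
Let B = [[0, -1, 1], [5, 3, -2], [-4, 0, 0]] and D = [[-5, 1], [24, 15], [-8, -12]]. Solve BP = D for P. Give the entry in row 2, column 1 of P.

4

Left-multiplying both sides by B⁻¹ gives P = B⁻¹D.
det B = 4, so B⁻¹ = [[0, 0, -1/4], [2, 1, 5/4], [3, 1, 5/4]].
P = B⁻¹D = [[0, 0, -1/4], [2, 1, 5/4], [3, 1, 5/4]] · [[-5, 1], [24, 15], [-8, -12]] = [[2, 3], [4, 2], [-1, 3]].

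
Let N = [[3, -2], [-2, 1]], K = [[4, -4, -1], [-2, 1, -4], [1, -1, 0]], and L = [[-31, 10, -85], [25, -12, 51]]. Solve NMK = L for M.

Left-multiply by N⁻¹ and right-multiply by K⁻¹: M = N⁻¹LK⁻¹.
N has determinant -1; N⁻¹ = [[-1, -2], [-2, -3]].
det K = -1, so K⁻¹ = [[4, -1, -17], [4, -1, -18], [-1, 0, 4]].
N⁻¹L = [[-19, 14, -17], [-13, 16, 17]].
M = (N⁻¹L)K⁻¹ = [[-3, 5, 3], [-5, -3, 1]].

M = [[-3, 5, 3], [-5, -3, 1]]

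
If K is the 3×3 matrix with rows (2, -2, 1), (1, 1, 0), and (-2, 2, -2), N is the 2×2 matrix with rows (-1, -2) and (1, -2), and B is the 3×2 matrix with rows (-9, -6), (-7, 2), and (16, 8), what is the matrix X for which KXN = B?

Isolating X: multiply by K⁻¹ from the left and N⁻¹ from the right, so X = K⁻¹BN⁻¹.
K has determinant -4; K⁻¹ = [[1/2, 1/2, 1/4], [-1/2, 1/2, -1/4], [-1, 0, -1]].
N has determinant 4; N⁻¹ = [[-1/2, 1/2], [-1/4, -1/4]].
K⁻¹B = [[-4, 0], [-3, 2], [-7, -2]].
X = (K⁻¹B)N⁻¹ = [[2, -2], [1, -2], [4, -3]].

X = [[2, -2], [1, -2], [4, -3]]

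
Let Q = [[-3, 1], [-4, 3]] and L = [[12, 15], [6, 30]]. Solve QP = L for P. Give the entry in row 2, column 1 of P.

-6

Left-multiplying both sides by Q⁻¹ gives P = Q⁻¹L.
det Q = -5, so Q⁻¹ = [[-3/5, 1/5], [-4/5, 3/5]].
P = Q⁻¹L = [[-3/5, 1/5], [-4/5, 3/5]] · [[12, 15], [6, 30]] = [[-6, -3], [-6, 6]].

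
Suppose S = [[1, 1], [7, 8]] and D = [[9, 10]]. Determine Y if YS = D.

Since S sits to the right of Y, Y = DS⁻¹.
det S = 1; the adjugate gives S⁻¹ = [[8, -1], [-7, 1]].
Y = DS⁻¹ = [[9, 10]] · [[8, -1], [-7, 1]] = [[2, 1]].

Y = [[2, 1]]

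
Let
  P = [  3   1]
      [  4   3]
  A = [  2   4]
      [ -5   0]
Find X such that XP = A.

Since P sits to the right of X, X = AP⁻¹.
P has determinant 5; P⁻¹ = [[3/5, -1/5], [-4/5, 3/5]].
X = AP⁻¹ = [[2, 4], [-5, 0]] · [[3/5, -1/5], [-4/5, 3/5]] = [[-2, 2], [-3, 1]].

X = [[-2, 2], [-3, 1]]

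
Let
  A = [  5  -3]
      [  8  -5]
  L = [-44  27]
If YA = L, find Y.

Y = [[-4, -3]]

Since A sits to the right of Y, Y = LA⁻¹.
A has determinant -1; A⁻¹ = [[5, -3], [8, -5]].
Y = LA⁻¹ = [[-44, 27]] · [[5, -3], [8, -5]] = [[-4, -3]].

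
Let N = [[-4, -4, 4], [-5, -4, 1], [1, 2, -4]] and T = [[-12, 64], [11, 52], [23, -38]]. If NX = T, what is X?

N is on the left of X, so left-multiply by N⁻¹: X = N⁻¹T.
det N = -4; the adjugate gives N⁻¹ = [[-7/2, 2, -3], [19/4, -3, 4], [3/2, -1, 1]].
X = N⁻¹T = [[-7/2, 2, -3], [19/4, -3, 4], [3/2, -1, 1]] · [[-12, 64], [11, 52], [23, -38]] = [[-5, -6], [2, -4], [-6, 6]].

X = [[-5, -6], [2, -4], [-6, 6]]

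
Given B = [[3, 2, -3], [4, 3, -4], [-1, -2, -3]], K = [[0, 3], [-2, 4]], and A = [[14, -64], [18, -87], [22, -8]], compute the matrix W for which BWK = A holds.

W = [[-3, 0], [-3, 1], [-1, 3]]

Isolating W: multiply by B⁻¹ from the left and K⁻¹ from the right, so W = B⁻¹AK⁻¹.
det B = -4; the adjugate gives B⁻¹ = [[17/4, -3, -1/4], [-4, 3, 0], [5/4, -1, -1/4]].
det K = 6, so K⁻¹ = [[2/3, -1/2], [1/3, 0]].
B⁻¹A = [[0, -9], [-2, -5], [-6, 9]].
W = (B⁻¹A)K⁻¹ = [[-3, 0], [-3, 1], [-1, 3]].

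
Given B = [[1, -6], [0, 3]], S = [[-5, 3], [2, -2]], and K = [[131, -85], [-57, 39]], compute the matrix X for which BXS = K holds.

Isolating X: multiply by B⁻¹ from the left and S⁻¹ from the right, so X = B⁻¹KS⁻¹.
det B = 3; the adjugate gives B⁻¹ = [[1, 2], [0, 1/3]].
S has determinant 4; S⁻¹ = [[-1/2, -3/4], [-1/2, -5/4]].
B⁻¹K = [[17, -7], [-19, 13]].
X = (B⁻¹K)S⁻¹ = [[-5, -4], [3, -2]].

X = [[-5, -4], [3, -2]]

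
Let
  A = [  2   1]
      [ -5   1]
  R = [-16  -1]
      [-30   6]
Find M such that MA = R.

A is on the right of M, so right-multiply by A⁻¹: M = RA⁻¹.
det A = 7, so A⁻¹ = [[1/7, -1/7], [5/7, 2/7]].
M = RA⁻¹ = [[-16, -1], [-30, 6]] · [[1/7, -1/7], [5/7, 2/7]] = [[-3, 2], [0, 6]].

M = [[-3, 2], [0, 6]]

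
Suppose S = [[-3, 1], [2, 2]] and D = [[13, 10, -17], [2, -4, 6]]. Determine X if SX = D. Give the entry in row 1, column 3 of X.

Since S multiplies X on the left, X = S⁻¹D.
det S = -8; the adjugate gives S⁻¹ = [[-1/4, 1/8], [1/4, 3/8]].
X = S⁻¹D = [[-1/4, 1/8], [1/4, 3/8]] · [[13, 10, -17], [2, -4, 6]] = [[-3, -3, 5], [4, 1, -2]].

5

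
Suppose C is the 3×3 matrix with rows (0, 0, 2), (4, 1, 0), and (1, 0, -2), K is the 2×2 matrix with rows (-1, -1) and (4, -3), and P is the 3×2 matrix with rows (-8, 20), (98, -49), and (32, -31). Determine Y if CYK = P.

Y = C⁻¹PK⁻¹ (apply C⁻¹ on the left and K⁻¹ on the right).
det C = -2; the adjugate gives C⁻¹ = [[1, 0, 1], [-4, 1, -4], [1/2, 0, 0]].
det K = 7, so K⁻¹ = [[-3/7, 1/7], [-4/7, -1/7]].
C⁻¹P = [[24, -11], [2, -5], [-4, 10]].
Y = (C⁻¹P)K⁻¹ = [[-4, 5], [2, 1], [-4, -2]].

Y = [[-4, 5], [2, 1], [-4, -2]]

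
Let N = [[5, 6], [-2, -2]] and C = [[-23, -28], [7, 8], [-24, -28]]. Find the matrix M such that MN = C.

M = [[-5, -1], [1, -1], [-4, 2]]

Since N sits to the right of M, M = CN⁻¹.
det N = 2, so N⁻¹ = [[-1, -3], [1, 5/2]].
M = CN⁻¹ = [[-23, -28], [7, 8], [-24, -28]] · [[-1, -3], [1, 5/2]] = [[-5, -1], [1, -1], [-4, 2]].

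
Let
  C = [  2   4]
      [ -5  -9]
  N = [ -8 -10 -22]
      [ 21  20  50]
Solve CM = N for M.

C is on the left of M, so left-multiply by C⁻¹: M = C⁻¹N.
det C = 2, so C⁻¹ = [[-9/2, -2], [5/2, 1]].
M = C⁻¹N = [[-9/2, -2], [5/2, 1]] · [[-8, -10, -22], [21, 20, 50]] = [[-6, 5, -1], [1, -5, -5]].

M = [[-6, 5, -1], [1, -5, -5]]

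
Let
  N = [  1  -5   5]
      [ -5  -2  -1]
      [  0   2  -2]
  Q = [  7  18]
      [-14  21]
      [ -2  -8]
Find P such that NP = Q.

P = [[2, -2], [1, -5], [2, -1]]

N is on the left of P, so left-multiply by N⁻¹: P = N⁻¹Q.
det N = 6, so N⁻¹ = [[1, 0, 5/2], [-5/3, -1/3, -4], [-5/3, -1/3, -9/2]].
P = N⁻¹Q = [[1, 0, 5/2], [-5/3, -1/3, -4], [-5/3, -1/3, -9/2]] · [[7, 18], [-14, 21], [-2, -8]] = [[2, -2], [1, -5], [2, -1]].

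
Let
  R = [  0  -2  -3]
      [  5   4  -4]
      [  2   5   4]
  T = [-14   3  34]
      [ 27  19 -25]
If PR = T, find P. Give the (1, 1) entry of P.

Since R sits to the right of P, P = TR⁻¹.
R has determinant 5; R⁻¹ = [[36/5, -7/5, 4], [-28/5, 6/5, -3], [17/5, -4/5, 2]].
P = TR⁻¹ = [[-14, 3, 34], [27, 19, -25]] · [[36/5, -7/5, 4], [-28/5, 6/5, -3], [17/5, -4/5, 2]] = [[-2, -4, 3], [3, 5, 1]].

-2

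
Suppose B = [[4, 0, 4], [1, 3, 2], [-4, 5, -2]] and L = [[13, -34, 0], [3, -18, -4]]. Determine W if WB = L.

Since B sits to the right of W, W = LB⁻¹.
B has determinant 4; B⁻¹ = [[-4, 5, -3], [-3/2, 2, -1], [17/4, -5, 3]].
W = LB⁻¹ = [[13, -34, 0], [3, -18, -4]] · [[-4, 5, -3], [-3/2, 2, -1], [17/4, -5, 3]] = [[-1, -3, -5], [-2, -1, -3]].

W = [[-1, -3, -5], [-2, -1, -3]]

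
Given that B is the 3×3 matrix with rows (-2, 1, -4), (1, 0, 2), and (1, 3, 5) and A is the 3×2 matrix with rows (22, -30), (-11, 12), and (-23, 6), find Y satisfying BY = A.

Left-multiplying both sides by B⁻¹ gives Y = B⁻¹A.
B has determinant -3; B⁻¹ = [[2, 17/3, -2/3], [1, 2, 0], [-1, -7/3, 1/3]].
Y = B⁻¹A = [[2, 17/3, -2/3], [1, 2, 0], [-1, -7/3, 1/3]] · [[22, -30], [-11, 12], [-23, 6]] = [[-3, 4], [0, -6], [-4, 4]].

Y = [[-3, 4], [0, -6], [-4, 4]]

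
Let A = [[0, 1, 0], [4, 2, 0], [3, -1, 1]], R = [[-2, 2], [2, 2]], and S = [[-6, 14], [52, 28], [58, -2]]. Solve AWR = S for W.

Isolating W: multiply by A⁻¹ from the left and R⁻¹ from the right, so W = A⁻¹SR⁻¹.
det A = -4; the adjugate gives A⁻¹ = [[-1/2, 1/4, 0], [1, 0, 0], [5/2, -3/4, 1]].
R has determinant -8; R⁻¹ = [[-1/4, 1/4], [1/4, 1/4]].
A⁻¹S = [[16, 0], [-6, 14], [4, 12]].
W = (A⁻¹S)R⁻¹ = [[-4, 4], [5, 2], [2, 4]].

W = [[-4, 4], [5, 2], [2, 4]]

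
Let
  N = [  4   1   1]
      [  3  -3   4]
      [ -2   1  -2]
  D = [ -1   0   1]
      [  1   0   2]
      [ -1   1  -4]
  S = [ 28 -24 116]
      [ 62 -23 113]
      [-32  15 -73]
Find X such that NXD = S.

Left-multiply by N⁻¹ and right-multiply by D⁻¹: X = N⁻¹SD⁻¹.
N has determinant 3; N⁻¹ = [[2/3, 1, 7/3], [-2/3, -2, -13/3], [-1, -2, -5]].
D has determinant 3; D⁻¹ = [[-2/3, 1/3, 0], [2/3, 5/3, 1], [1/3, 1/3, 0]].
N⁻¹S = [[6, -4, 20], [-4, -3, 13], [8, -5, 23]].
X = (N⁻¹S)D⁻¹ = [[0, 2, -4], [5, -2, -3], [-1, 2, -5]].

X = [[0, 2, -4], [5, -2, -3], [-1, 2, -5]]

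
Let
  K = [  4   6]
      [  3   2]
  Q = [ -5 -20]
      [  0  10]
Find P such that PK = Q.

K is on the right of P, so right-multiply by K⁻¹: P = QK⁻¹.
K has determinant -10; K⁻¹ = [[-1/5, 3/5], [3/10, -2/5]].
P = QK⁻¹ = [[-5, -20], [0, 10]] · [[-1/5, 3/5], [3/10, -2/5]] = [[-5, 5], [3, -4]].

P = [[-5, 5], [3, -4]]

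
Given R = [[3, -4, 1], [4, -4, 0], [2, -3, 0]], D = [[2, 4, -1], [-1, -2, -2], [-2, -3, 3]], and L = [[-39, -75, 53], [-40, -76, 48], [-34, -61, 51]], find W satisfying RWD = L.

W = [[-1, 2, -4], [4, 4, -5], [-3, -1, -5]]

Left-multiply by R⁻¹ and right-multiply by D⁻¹: W = R⁻¹LD⁻¹.
R has determinant -4; R⁻¹ = [[0, 3/4, -1], [0, 1/2, -1], [1, -1/4, -1]].
det D = 5; the adjugate gives D⁻¹ = [[-12/5, -9/5, -2], [7/5, 4/5, 1], [-1/5, -2/5, 0]].
R⁻¹L = [[4, 4, -15], [14, 23, -27], [5, 5, -10]].
W = (R⁻¹L)D⁻¹ = [[-1, 2, -4], [4, 4, -5], [-3, -1, -5]].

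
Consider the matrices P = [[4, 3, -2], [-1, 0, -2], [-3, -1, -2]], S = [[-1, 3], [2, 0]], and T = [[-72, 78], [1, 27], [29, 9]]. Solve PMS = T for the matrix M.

M = P⁻¹TS⁻¹ (apply P⁻¹ on the left and S⁻¹ on the right).
det P = 2; the adjugate gives P⁻¹ = [[-1, 4, -3], [2, -7, 5], [1/2, -5/2, 3/2]].
S has determinant -6; S⁻¹ = [[0, 1/2], [1/3, 1/6]].
P⁻¹T = [[-11, 3], [-6, 12], [5, -15]].
M = (P⁻¹T)S⁻¹ = [[1, -5], [4, -1], [-5, 0]].

M = [[1, -5], [4, -1], [-5, 0]]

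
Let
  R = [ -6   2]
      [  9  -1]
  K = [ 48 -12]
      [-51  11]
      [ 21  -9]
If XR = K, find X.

X = [[-5, 2], [4, -3], [-5, -1]]

Right-multiplying both sides by R⁻¹ gives X = KR⁻¹.
det R = -12, so R⁻¹ = [[1/12, 1/6], [3/4, 1/2]].
X = KR⁻¹ = [[48, -12], [-51, 11], [21, -9]] · [[1/12, 1/6], [3/4, 1/2]] = [[-5, 2], [4, -3], [-5, -1]].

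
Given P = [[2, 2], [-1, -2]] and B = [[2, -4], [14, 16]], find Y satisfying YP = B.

Y = [[4, 6], [6, -2]]

Since P sits to the right of Y, Y = BP⁻¹.
P has determinant -2; P⁻¹ = [[1, 1], [-1/2, -1]].
Y = BP⁻¹ = [[2, -4], [14, 16]] · [[1, 1], [-1/2, -1]] = [[4, 6], [6, -2]].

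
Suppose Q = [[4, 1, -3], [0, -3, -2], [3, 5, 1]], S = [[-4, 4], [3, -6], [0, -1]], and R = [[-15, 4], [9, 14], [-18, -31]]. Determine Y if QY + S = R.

Y = [[-5, -2], [0, -4], [-3, -4]]

QY = R − S = [[-11, 0], [6, 20], [-18, -30]].
Since Q multiplies Y on the left, Y = Q⁻¹(R − S).
Q has determinant -5; Q⁻¹ = [[-7/5, 16/5, 11/5], [6/5, -13/5, -8/5], [-9/5, 17/5, 12/5]].
Y = Q⁻¹(R − S) = [[-5, -2], [0, -4], [-3, -4]].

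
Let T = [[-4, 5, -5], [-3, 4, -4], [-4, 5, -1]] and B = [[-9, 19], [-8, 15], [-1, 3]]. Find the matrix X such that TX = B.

X = [[-4, -1], [-3, -1], [2, -4]]

Since T multiplies X on the left, X = T⁻¹B.
T has determinant -4; T⁻¹ = [[-4, 5, 0], [-13/4, 4, 1/4], [-1/4, 0, 1/4]].
X = T⁻¹B = [[-4, 5, 0], [-13/4, 4, 1/4], [-1/4, 0, 1/4]] · [[-9, 19], [-8, 15], [-1, 3]] = [[-4, -1], [-3, -1], [2, -4]].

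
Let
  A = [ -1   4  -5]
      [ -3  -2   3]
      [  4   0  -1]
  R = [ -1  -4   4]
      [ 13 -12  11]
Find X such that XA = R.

Right-multiplying both sides by A⁻¹ gives X = RA⁻¹.
det A = -6; the adjugate gives A⁻¹ = [[-1/3, -2/3, -1/3], [-3/2, -7/2, -3], [-4/3, -8/3, -7/3]].
X = RA⁻¹ = [[-1, -4, 4], [13, -12, 11]] · [[-1/3, -2/3, -1/3], [-3/2, -7/2, -3], [-4/3, -8/3, -7/3]] = [[1, 4, 3], [-1, 4, 6]].

X = [[1, 4, 3], [-1, 4, 6]]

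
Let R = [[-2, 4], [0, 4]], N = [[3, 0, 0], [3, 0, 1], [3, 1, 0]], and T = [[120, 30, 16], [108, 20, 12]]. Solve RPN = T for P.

P = R⁻¹TN⁻¹ (apply R⁻¹ on the left and N⁻¹ on the right).
det R = -8; the adjugate gives R⁻¹ = [[-1/2, 1/2], [0, 1/4]].
det N = -3, so N⁻¹ = [[1/3, 0, 0], [-1, 0, 1], [-1, 1, 0]].
R⁻¹T = [[-6, -5, -2], [27, 5, 3]].
P = (R⁻¹T)N⁻¹ = [[5, -2, -5], [1, 3, 5]].

P = [[5, -2, -5], [1, 3, 5]]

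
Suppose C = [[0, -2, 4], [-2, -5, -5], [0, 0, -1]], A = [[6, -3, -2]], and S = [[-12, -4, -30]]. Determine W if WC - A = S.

WC = S + A = [[-6, -7, -32]].
Since C sits to the right of W, W = (S + A)C⁻¹.
det C = 4, so C⁻¹ = [[5/4, -1/2, 15/2], [-1/2, 0, -2], [0, 0, -1]].
W = (S + A)C⁻¹ = [[-4, 3, 1]].

W = [[-4, 3, 1]]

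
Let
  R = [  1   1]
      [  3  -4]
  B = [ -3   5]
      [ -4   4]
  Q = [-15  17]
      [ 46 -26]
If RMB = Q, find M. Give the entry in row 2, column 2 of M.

Left-multiply by R⁻¹ and right-multiply by B⁻¹: M = R⁻¹QB⁻¹.
det R = -7; the adjugate gives R⁻¹ = [[4/7, 1/7], [3/7, -1/7]].
det B = 8; the adjugate gives B⁻¹ = [[1/2, -5/8], [1/2, -3/8]].
R⁻¹Q = [[-2, 6], [-13, 11]].
M = (R⁻¹Q)B⁻¹ = [[2, -1], [-1, 4]].

4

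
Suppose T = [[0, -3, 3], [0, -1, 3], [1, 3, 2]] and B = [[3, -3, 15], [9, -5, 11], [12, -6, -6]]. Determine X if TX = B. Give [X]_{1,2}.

1

Left-multiplying both sides by T⁻¹ gives X = T⁻¹B.
det T = -6, so T⁻¹ = [[11/6, -5/2, 1], [-1/2, 1/2, 0], [-1/6, 1/2, 0]].
X = T⁻¹B = [[11/6, -5/2, 1], [-1/2, 1/2, 0], [-1/6, 1/2, 0]] · [[3, -3, 15], [9, -5, 11], [12, -6, -6]] = [[-5, 1, -6], [3, -1, -2], [4, -2, 3]].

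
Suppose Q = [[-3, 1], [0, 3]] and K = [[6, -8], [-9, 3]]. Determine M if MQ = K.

Since Q sits to the right of M, M = KQ⁻¹.
det Q = -9; the adjugate gives Q⁻¹ = [[-1/3, 1/9], [0, 1/3]].
M = KQ⁻¹ = [[6, -8], [-9, 3]] · [[-1/3, 1/9], [0, 1/3]] = [[-2, -2], [3, 0]].

M = [[-2, -2], [3, 0]]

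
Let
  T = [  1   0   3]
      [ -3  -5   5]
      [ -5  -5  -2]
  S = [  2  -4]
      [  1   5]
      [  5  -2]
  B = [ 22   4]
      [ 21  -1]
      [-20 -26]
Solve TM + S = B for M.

TM = B − S = [[20, 8], [20, -6], [-25, -24]].
T is on the left of M, so left-multiply by T⁻¹: M = T⁻¹(B − S).
det T = 5; the adjugate gives T⁻¹ = [[7, -3, 3], [-31/5, 13/5, -14/5], [-2, 1, -1]].
M = T⁻¹(B − S) = [[5, 2], [-2, 2], [5, 2]].

M = [[5, 2], [-2, 2], [5, 2]]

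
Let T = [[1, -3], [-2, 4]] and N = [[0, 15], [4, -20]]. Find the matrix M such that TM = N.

M = [[-6, 0], [-2, -5]]

Since T multiplies M on the left, M = T⁻¹N.
det T = -2; the adjugate gives T⁻¹ = [[-2, -3/2], [-1, -1/2]].
M = T⁻¹N = [[-2, -3/2], [-1, -1/2]] · [[0, 15], [4, -20]] = [[-6, 0], [-2, -5]].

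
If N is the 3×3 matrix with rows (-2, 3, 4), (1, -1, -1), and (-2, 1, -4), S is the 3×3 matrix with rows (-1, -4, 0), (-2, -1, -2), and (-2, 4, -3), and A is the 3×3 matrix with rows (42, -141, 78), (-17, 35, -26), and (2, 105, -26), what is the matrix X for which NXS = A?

X = N⁻¹AS⁻¹ (apply N⁻¹ on the left and S⁻¹ on the right).
N has determinant 4; N⁻¹ = [[5/4, 4, 1/4], [3/2, 4, 1/2], [-1/4, -1, -1/4]].
S has determinant -3; S⁻¹ = [[-11/3, 4, -8/3], [2/3, -1, 2/3], [10/3, -4, 7/3]].
N⁻¹A = [[-15, -10, -13], [-4, -19, 0], [6, -26, 13]].
X = (N⁻¹A)S⁻¹ = [[5, 2, 3], [2, 3, -2], [4, -2, -3]].

X = [[5, 2, 3], [2, 3, -2], [4, -2, -3]]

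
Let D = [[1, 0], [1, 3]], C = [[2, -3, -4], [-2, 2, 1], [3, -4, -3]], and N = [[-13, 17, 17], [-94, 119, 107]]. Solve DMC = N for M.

M = D⁻¹NC⁻¹ (apply D⁻¹ on the left and C⁻¹ on the right).
D has determinant 3; D⁻¹ = [[1, 0], [-1/3, 1/3]].
C has determinant -3; C⁻¹ = [[2/3, -7/3, -5/3], [1, -2, -2], [-2/3, 1/3, 2/3]].
D⁻¹N = [[-13, 17, 17], [-27, 34, 30]].
M = (D⁻¹N)C⁻¹ = [[-3, 2, -1], [-4, 5, -3]].

M = [[-3, 2, -1], [-4, 5, -3]]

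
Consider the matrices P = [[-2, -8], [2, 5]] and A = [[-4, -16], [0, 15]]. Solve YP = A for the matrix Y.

Y = [[2, 0], [-5, -5]]

Since P sits to the right of Y, Y = AP⁻¹.
det P = 6; the adjugate gives P⁻¹ = [[5/6, 4/3], [-1/3, -1/3]].
Y = AP⁻¹ = [[-4, -16], [0, 15]] · [[5/6, 4/3], [-1/3, -1/3]] = [[2, 0], [-5, -5]].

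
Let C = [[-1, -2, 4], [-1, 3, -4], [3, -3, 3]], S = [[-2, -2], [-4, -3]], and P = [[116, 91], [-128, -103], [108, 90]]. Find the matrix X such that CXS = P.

X = C⁻¹PS⁻¹ (apply C⁻¹ on the left and S⁻¹ on the right).
det C = -3, so C⁻¹ = [[1, 2, 4/3], [3, 5, 8/3], [2, 3, 5/3]].
S has determinant -2; S⁻¹ = [[3/2, -1], [-2, 1]].
C⁻¹P = [[4, 5], [-4, -2], [28, 23]].
X = (C⁻¹P)S⁻¹ = [[-4, 1], [-2, 2], [-4, -5]].

X = [[-4, 1], [-2, 2], [-4, -5]]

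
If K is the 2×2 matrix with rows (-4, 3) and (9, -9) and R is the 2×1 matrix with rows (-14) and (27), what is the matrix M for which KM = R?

M = [[5], [2]]

K is on the left of M, so left-multiply by K⁻¹: M = K⁻¹R.
K has determinant 9; K⁻¹ = [[-1, -1/3], [-1, -4/9]].
M = K⁻¹R = [[-1, -1/3], [-1, -4/9]] · [[-14], [27]] = [[5], [2]].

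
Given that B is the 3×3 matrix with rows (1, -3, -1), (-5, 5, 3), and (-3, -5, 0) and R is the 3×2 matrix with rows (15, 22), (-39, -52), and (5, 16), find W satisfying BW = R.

W = [[5, 3], [-4, -5], [2, -4]]

Since B multiplies W on the left, W = B⁻¹R.
det B = 2; the adjugate gives B⁻¹ = [[15/2, 5/2, -2], [-9/2, -3/2, 1], [20, 7, -5]].
W = B⁻¹R = [[15/2, 5/2, -2], [-9/2, -3/2, 1], [20, 7, -5]] · [[15, 22], [-39, -52], [5, 16]] = [[5, 3], [-4, -5], [2, -4]].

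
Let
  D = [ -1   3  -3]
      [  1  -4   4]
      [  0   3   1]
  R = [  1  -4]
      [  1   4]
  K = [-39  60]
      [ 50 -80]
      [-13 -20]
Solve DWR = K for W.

W = [[3, 3], [-3, -3], [5, 0]]

W = D⁻¹KR⁻¹ (apply D⁻¹ on the left and R⁻¹ on the right).
D has determinant 4; D⁻¹ = [[-4, -3, 0], [-1/4, -1/4, 1/4], [3/4, 3/4, 1/4]].
R has determinant 8; R⁻¹ = [[1/2, 1/2], [-1/8, 1/8]].
D⁻¹K = [[6, 0], [-6, 0], [5, -20]].
W = (D⁻¹K)R⁻¹ = [[3, 3], [-3, -3], [5, 0]].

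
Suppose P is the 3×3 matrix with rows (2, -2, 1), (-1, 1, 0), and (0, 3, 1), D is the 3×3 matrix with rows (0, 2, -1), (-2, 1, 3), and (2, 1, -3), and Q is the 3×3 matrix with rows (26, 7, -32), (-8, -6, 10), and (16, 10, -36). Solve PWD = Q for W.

Isolating W: multiply by P⁻¹ from the left and D⁻¹ from the right, so W = P⁻¹QD⁻¹.
det P = -3; the adjugate gives P⁻¹ = [[-1/3, -5/3, 1/3], [-1/3, -2/3, 1/3], [1, 2, 0]].
det D = 4; the adjugate gives D⁻¹ = [[-3/2, 5/4, 7/4], [0, 1/2, 1/2], [-1, 1, 1]].
P⁻¹Q = [[10, 11, -18], [2, 5, -8], [10, -5, -12]].
W = (P⁻¹Q)D⁻¹ = [[3, 0, 5], [5, -3, -2], [-3, -2, 3]].

W = [[3, 0, 5], [5, -3, -2], [-3, -2, 3]]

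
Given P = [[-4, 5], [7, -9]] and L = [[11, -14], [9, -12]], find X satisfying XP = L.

X = [[-1, 1], [3, 3]]

Since P sits to the right of X, X = LP⁻¹.
det P = 1, so P⁻¹ = [[-9, -5], [-7, -4]].
X = LP⁻¹ = [[11, -14], [9, -12]] · [[-9, -5], [-7, -4]] = [[-1, 1], [3, 3]].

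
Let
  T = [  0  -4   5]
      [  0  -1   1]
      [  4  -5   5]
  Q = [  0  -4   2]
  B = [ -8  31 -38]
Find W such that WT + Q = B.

WT = B − Q = [[-8, 35, -40]].
Right-multiplying both sides by T⁻¹ gives W = (B − Q)T⁻¹.
T has determinant 4; T⁻¹ = [[0, -5/4, 1/4], [1, -5, 0], [1, -4, 0]].
W = (B − Q)T⁻¹ = [[-5, -5, -2]].

W = [[-5, -5, -2]]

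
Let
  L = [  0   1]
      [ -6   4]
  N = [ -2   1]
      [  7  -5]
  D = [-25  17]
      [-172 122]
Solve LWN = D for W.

W = [[1, 2], [2, -3]]

Isolating W: multiply by L⁻¹ from the left and N⁻¹ from the right, so W = L⁻¹DN⁻¹.
det L = 6; the adjugate gives L⁻¹ = [[2/3, -1/6], [1, 0]].
det N = 3, so N⁻¹ = [[-5/3, -1/3], [-7/3, -2/3]].
L⁻¹D = [[12, -9], [-25, 17]].
W = (L⁻¹D)N⁻¹ = [[1, 2], [2, -3]].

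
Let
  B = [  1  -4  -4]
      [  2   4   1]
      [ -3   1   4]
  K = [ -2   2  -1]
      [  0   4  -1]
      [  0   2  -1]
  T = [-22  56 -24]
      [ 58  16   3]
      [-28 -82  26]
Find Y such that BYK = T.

Y = [[-5, 4, 5], [-5, 1, 2], [1, -1, -3]]

Left-multiply by B⁻¹ and right-multiply by K⁻¹: Y = B⁻¹TK⁻¹.
B has determinant 3; B⁻¹ = [[5, 4, 4], [-11/3, -8/3, -3], [14/3, 11/3, 4]].
K has determinant 4; K⁻¹ = [[-1/2, 0, 1/2], [0, 1/2, -1/2], [0, 1, -2]].
B⁻¹T = [[10, 16, -4], [10, -2, 2], [-2, -8, 3]].
Y = (B⁻¹T)K⁻¹ = [[-5, 4, 5], [-5, 1, 2], [1, -1, -3]].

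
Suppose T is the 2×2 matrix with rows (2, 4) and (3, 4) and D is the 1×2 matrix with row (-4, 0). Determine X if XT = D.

Right-multiplying both sides by T⁻¹ gives X = DT⁻¹.
T has determinant -4; T⁻¹ = [[-1, 1], [3/4, -1/2]].
X = DT⁻¹ = [[-4, 0]] · [[-1, 1], [3/4, -1/2]] = [[4, -4]].

X = [[4, -4]]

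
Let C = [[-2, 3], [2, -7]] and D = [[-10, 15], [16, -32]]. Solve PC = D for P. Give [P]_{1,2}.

Since C sits to the right of P, P = DC⁻¹.
det C = 8, so C⁻¹ = [[-7/8, -3/8], [-1/4, -1/4]].
P = DC⁻¹ = [[-10, 15], [16, -32]] · [[-7/8, -3/8], [-1/4, -1/4]] = [[5, 0], [-6, 2]].

0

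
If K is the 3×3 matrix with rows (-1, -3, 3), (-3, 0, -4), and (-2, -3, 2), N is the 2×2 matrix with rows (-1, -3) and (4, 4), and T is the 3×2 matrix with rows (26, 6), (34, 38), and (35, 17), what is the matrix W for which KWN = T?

Left-multiply by K⁻¹ and right-multiply by N⁻¹: W = K⁻¹TN⁻¹.
det K = -3; the adjugate gives K⁻¹ = [[4, 1, -4], [-14/3, -4/3, 13/3], [-3, -1, 3]].
N has determinant 8; N⁻¹ = [[1/2, 3/8], [-1/2, -1/8]].
K⁻¹T = [[-2, -6], [-15, -5], [-7, -5]].
W = (K⁻¹T)N⁻¹ = [[2, 0], [-5, -5], [-1, -2]].

W = [[2, 0], [-5, -5], [-1, -2]]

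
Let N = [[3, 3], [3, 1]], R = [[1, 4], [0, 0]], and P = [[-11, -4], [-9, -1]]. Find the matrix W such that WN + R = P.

W = [[-2, -2], [1, -4]]

WN = P − R = [[-12, -8], [-9, -1]].
N is on the right of W, so right-multiply by N⁻¹: W = (P − R)N⁻¹.
N has determinant -6; N⁻¹ = [[-1/6, 1/2], [1/2, -1/2]].
W = (P − R)N⁻¹ = [[-2, -2], [1, -4]].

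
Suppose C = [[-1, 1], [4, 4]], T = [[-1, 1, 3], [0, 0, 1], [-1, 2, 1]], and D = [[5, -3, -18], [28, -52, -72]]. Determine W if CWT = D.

W = C⁻¹DT⁻¹ (apply C⁻¹ on the left and T⁻¹ on the right).
det C = -8; the adjugate gives C⁻¹ = [[-1/2, 1/8], [1/2, 1/8]].
T has determinant 1; T⁻¹ = [[-2, 5, 1], [-1, 2, 1], [0, 1, 0]].
C⁻¹D = [[1, -5, 0], [6, -8, -18]].
W = (C⁻¹D)T⁻¹ = [[3, -5, -4], [-4, -4, -2]].

W = [[3, -5, -4], [-4, -4, -2]]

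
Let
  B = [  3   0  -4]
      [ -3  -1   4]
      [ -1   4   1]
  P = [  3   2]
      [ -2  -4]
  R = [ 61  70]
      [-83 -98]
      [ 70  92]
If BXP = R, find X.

X = B⁻¹RP⁻¹ (apply B⁻¹ on the left and P⁻¹ on the right).
det B = 1, so B⁻¹ = [[-17, -16, -4], [-1, -1, 0], [-13, -12, -3]].
det P = -8; the adjugate gives P⁻¹ = [[1/2, 1/4], [-1/4, -3/8]].
B⁻¹R = [[11, 10], [22, 28], [-7, -10]].
X = (B⁻¹R)P⁻¹ = [[3, -1], [4, -5], [-1, 2]].

X = [[3, -1], [4, -5], [-1, 2]]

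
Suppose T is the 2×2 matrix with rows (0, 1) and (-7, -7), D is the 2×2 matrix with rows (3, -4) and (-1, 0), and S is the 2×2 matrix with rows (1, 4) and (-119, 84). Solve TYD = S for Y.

Isolating Y: multiply by T⁻¹ from the left and D⁻¹ from the right, so Y = T⁻¹SD⁻¹.
det T = 7; the adjugate gives T⁻¹ = [[-1, -1/7], [1, 0]].
det D = -4; the adjugate gives D⁻¹ = [[0, -1], [-1/4, -3/4]].
T⁻¹S = [[16, -16], [1, 4]].
Y = (T⁻¹S)D⁻¹ = [[4, -4], [-1, -4]].

Y = [[4, -4], [-1, -4]]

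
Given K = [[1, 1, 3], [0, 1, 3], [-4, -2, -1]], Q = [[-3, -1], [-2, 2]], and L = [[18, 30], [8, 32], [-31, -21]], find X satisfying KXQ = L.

Left-multiply by K⁻¹ and right-multiply by Q⁻¹: X = K⁻¹LQ⁻¹.
det K = 5, so K⁻¹ = [[1, -1, 0], [-12/5, 11/5, -3/5], [4/5, -2/5, 1/5]].
det Q = -8; the adjugate gives Q⁻¹ = [[-1/4, -1/8], [-1/4, 3/8]].
K⁻¹L = [[10, -2], [-7, 11], [5, 7]].
X = (K⁻¹L)Q⁻¹ = [[-2, -2], [-1, 5], [-3, 2]].

X = [[-2, -2], [-1, 5], [-3, 2]]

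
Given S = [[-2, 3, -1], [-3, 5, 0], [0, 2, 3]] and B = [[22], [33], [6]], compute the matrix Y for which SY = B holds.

Since S multiplies Y on the left, Y = S⁻¹B.
S has determinant 3; S⁻¹ = [[5, -11/3, 5/3], [3, -2, 1], [-2, 4/3, -1/3]].
Y = S⁻¹B = [[5, -11/3, 5/3], [3, -2, 1], [-2, 4/3, -1/3]] · [[22], [33], [6]] = [[-1], [6], [-2]].

Y = [[-1], [6], [-2]]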